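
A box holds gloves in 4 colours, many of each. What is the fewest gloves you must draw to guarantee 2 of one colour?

5

In the worst case you draw 1 of each of the 4 colours: 4 × 1 = 4.
One more forces 2 of some colour, so 4 + 1 = 5.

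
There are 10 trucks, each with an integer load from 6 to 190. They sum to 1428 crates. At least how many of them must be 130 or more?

3

Suppose at most 10 − j of them reach 130; then j values are ≤ 129 and the rest ≤ 190.
The total is then ≤ 129·j + 190·(10 − j) = 1900 − 61j. For this to be ≥ 1428 we need j ≤ 7, so at least 10 − 7 = 3 must reach 130.
Exactly 3 works: 3 values at 190 and 7 at 129 total 1473; lower one of the high values by 45 (still ≥ 130) to hit 1428.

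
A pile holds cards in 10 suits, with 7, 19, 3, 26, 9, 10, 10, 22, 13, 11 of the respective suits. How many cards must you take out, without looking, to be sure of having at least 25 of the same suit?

In the worst case you take as many as possible of each suit without reaching 25: 7 + 19 + 3 + 24 + 9 + 10 + 10 + 22 + 13 + 11 = 128.
The next one must give 25 of some suit, so 128 + 1 = 129.

129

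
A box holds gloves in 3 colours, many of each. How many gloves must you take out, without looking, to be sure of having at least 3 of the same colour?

7

You could draw 2 of every colour without reaching 3 of any — 6 in all.
One more forces 3 of some colour, so 6 + 1 = 7.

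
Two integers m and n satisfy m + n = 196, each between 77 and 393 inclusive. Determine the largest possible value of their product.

For a fixed sum, the product mn is largest when m and n are as close as possible.
Taking m = 98 and n = 98 (both in [77, 393]) gives mn = 9604.

9604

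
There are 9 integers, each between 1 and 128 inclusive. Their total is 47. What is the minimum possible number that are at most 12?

Let j be the number exceeding 12. Then the total is ≥ 13·j + 1·(9 − j) = 9 + 12j.
So 12j ≤ 38 and j ≤ 3; hence at least 9 − 3 = 6 are ≤ 12.
Exactly 6 works: 6 values at 1 and 3 at 13 total 45; raise one of the low values by 2 (still ≤ 12) to hit 47.

6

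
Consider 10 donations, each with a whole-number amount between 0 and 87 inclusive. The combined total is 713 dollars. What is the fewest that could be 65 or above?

Each value short of 65 is at most 64, costing at least 87 − 64 = 23 against the maximum total of 870.
We can afford to lose at most 870 − 713 = 157, so at most ⌊157/23⌋ = 6 fall short, and at least 4 are ≥ 65.
Exactly 4 works: 4 values at 87 and 6 at 64 total 732; lower one of the high values by 19 (still ≥ 65) to hit 713.

4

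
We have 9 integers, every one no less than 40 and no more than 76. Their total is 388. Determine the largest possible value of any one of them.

68

To make one integer as large as possible, make the other 8 as small as possible.
The other 8 contribute at least 8 × 40 = 320, leaving at most 388 − 320 = 68.
Since 68 ≤ 76, this is achievable: one at 68 and 8 at 40.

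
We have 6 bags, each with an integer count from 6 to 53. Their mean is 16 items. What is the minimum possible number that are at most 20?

2

The total is 6 × 16 = 96.
Each value above 20 is at least 21, contributing at least 21 − 6 = 15 above the floor 6.
The sum exceeds the floor total 36 by 60, so at most ⌊60/15⌋ = 4 exceed 20, and at least 2 are ≤ 20.
Exactly 2 works: 2 values at 6 and 4 at 21 total 96.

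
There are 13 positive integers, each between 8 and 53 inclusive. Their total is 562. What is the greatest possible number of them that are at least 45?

Suppose k of them are at least 45. Those contribute at least 45 each and the other 13 − k at least 8 each.
So the total is at least 45k + 8(13 − k) = 104 + 37k. This must be ≤ 562, giving k ≤ 12.
k = 12 is achieved by 12 values at 45 and 1 at 8, total 548; add 14 to one value (staying below 45) to reach 562.

12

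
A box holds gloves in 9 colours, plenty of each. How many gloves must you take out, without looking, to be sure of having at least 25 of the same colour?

217

In the worst case you draw 24 of each of the 9 colours: 9 × 24 = 216.
One more forces 25 of some colour, so 216 + 1 = 217.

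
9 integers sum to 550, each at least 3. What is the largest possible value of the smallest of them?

61

The average is 550/9 < 62, so some value is ≤ 61.
Equality holds with 8 values of 61 and 1 value of 62.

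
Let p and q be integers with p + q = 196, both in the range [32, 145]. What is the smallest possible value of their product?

For a fixed sum, pq is smallest when p and q are as far apart as possible.
The extreme feasible split is p = 51, q = 145, giving pq = 7395.

7395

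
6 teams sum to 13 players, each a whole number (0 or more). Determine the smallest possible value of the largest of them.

3

The average is 13/6 > 2, so not all 6 can be 2 or less; the largest is ≥ 3.
Taking 5 copies of 2 and 1 copy of 3 gives exactly 13, so 3 is attained.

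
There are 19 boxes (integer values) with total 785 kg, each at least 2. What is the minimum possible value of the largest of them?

The 19 values sum to 785, so their maximum is at least ⌈785/19⌉ = 42.
Equality holds with 6 values of 42 and 13 values of 41.

42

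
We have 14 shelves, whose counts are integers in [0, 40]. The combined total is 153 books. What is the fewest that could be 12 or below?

3

If only k of them are at most 12, the other 14 − k are at least 13, so the total is at least (14 − k)·13 + k·0.
This is ≤ 153, so (14 − k)·13 + 0k ≤ 153, which gives k ≥ 3.
Exactly 3 works: 3 values at 0 and 11 at 13 total 143; raise one of the low values by 10 (still ≤ 12) to hit 153.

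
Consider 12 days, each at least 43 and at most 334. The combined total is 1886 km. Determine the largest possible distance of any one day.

To make one day as large as possible, make the other 11 as small as possible.
The other 11 contribute at least 11 × 43 = 473, leaving at most 1886 − 473 = 1413.
But each day is capped at 334, so the maximum is 334.
Achievable: one at 334 and the other 11 totalling 1552, which fits since 11 × 43 ≤ 1552 ≤ 11 × 334.

334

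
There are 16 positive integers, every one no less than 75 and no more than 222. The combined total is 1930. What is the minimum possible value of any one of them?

75

Minimizing one value means maximizing the remaining 15.
The other 15 can take up 15 × 222 = 3330 ≥ 1930 − 75, so one integer can sit at its floor of 75.
Achievable: one at 75 and the other 15 totalling 1855, which fits since 15 × 75 ≤ 1855 ≤ 15 × 222.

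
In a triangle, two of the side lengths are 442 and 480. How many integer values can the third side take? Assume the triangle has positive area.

The triangle inequality gives |442 − 480| < c < 442 + 480, i.e. 38 < c < 922.
So c can be any integer from 39 to 921: 883 values.

883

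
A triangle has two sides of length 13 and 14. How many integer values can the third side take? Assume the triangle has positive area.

25

The triangle inequality gives |13 − 14| < c < 13 + 14, i.e. 1 < c < 27.
So c can be any integer from 2 to 26: 25 values.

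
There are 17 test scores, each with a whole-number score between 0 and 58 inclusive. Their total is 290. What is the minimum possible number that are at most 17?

1

If only k of them are at most 17, the other 17 − k are at least 18, so the total is at least (17 − k)·18 + k·0.
This is ≤ 290, so (17 − k)·18 + 0k ≤ 290, which gives k ≥ 1.
Exactly 1 works: 1 value at 0 and 16 at 18 total 288; raise one of the low values by 2 (still ≤ 17) to hit 290.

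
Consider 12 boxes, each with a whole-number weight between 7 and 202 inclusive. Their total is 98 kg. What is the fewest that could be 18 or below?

11

If only k of them are at most 18, the other 12 − k are at least 19, so the total is at least (12 − k)·19 + k·7.
This is ≤ 98, so (12 − k)·19 + 7k ≤ 98, which gives k ≥ 11.
Exactly 11 works: 11 values at 7 and 1 at 19 total 96; raise one of the low values by 2 (still ≤ 18) to hit 98.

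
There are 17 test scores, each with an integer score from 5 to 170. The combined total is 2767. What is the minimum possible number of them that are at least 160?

6

If only k of them are at least 160, the other 17 − k are at most 159, so the total is at most k·170 + (17 − k)·159.
This must reach 2767, so k·170 + (17 − k)·159 ≥ 2767, giving k ≥ 6.
Exactly 6 works: 6 values at 170 and 11 at 159 total 2769; lower one of the high values by 2 (still ≥ 160) to hit 2767.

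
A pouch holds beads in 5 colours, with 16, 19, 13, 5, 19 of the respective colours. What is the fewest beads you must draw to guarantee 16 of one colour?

64

In the worst case you take as many as possible of each colour without reaching 16: 15 + 15 + 13 + 5 + 15 = 63.
The next one must give 16 of some colour, so 63 + 1 = 64.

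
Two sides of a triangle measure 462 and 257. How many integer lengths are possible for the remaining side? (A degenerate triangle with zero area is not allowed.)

The triangle inequality gives |462 − 257| < c < 462 + 257, i.e. 205 < c < 719.
So c can be any integer from 206 to 718: 513 values.

513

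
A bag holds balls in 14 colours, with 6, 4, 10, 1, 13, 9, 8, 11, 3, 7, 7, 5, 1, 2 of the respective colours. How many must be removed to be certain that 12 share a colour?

86

In the worst case you take as many as possible of each colour without reaching 12: 6 + 4 + 10 + 1 + 11 + 9 + 8 + 11 + 3 + 7 + 7 + 5 + 1 + 2 = 85.
The next one must give 12 of some colour, so 85 + 1 = 86.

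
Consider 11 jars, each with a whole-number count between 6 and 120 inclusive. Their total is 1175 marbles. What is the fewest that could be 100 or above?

5

Each value short of 100 is at most 99, costing at least 120 − 99 = 21 against the maximum total of 1320.
We can afford to lose at most 1320 − 1175 = 145, so at most ⌊145/21⌋ = 6 fall short, and at least 5 are ≥ 100.
Exactly 5 works: 5 values at 120 and 6 at 99 total 1194; lower one of the high values by 19 (still ≥ 100) to hit 1175.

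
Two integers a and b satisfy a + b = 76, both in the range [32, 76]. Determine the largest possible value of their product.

ab = a(76 − a) is maximized when a is as near 76/2 as the bounds allow.
Taking a = 38 and b = 38 (both in [32, 76]) gives ab = 1444.

1444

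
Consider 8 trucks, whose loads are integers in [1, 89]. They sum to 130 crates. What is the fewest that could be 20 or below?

Let j be the number exceeding 20. Then the total is ≥ 21·j + 1·(8 − j) = 8 + 20j.
So 20j ≤ 122 and j ≤ 6; hence at least 8 − 6 = 2 are ≤ 20.
Exactly 2 works: 2 values at 1 and 6 at 21 total 128; raise one of the low values by 2 (still ≤ 20) to hit 130.

2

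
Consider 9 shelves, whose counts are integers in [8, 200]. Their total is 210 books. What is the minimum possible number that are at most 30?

Each value above 30 is at least 31, contributing at least 31 − 8 = 23 above the floor 8.
The sum exceeds the floor total 72 by 138, so at most ⌊138/23⌋ = 6 exceed 30, and at least 3 are ≤ 30.
Exactly 3 works: 3 values at 8 and 6 at 31 total 210.

3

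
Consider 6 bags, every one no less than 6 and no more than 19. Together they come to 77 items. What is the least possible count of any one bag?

Minimizing one value means maximizing the remaining 5.
The other 5 can take up 5 × 19 = 95 ≥ 77 − 6, so one bag can sit at its floor of 6.
Achievable: one at 6 and the other 5 totalling 71, which fits since 5 × 6 ≤ 71 ≤ 5 × 19.

6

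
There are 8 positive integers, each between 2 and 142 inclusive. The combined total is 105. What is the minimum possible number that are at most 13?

1

If only k of them are at most 13, the other 8 − k are at least 14, so the total is at least (8 − k)·14 + k·2.
This is ≤ 105, so (8 − k)·14 + 2k ≤ 105, which gives k ≥ 1.
Exactly 1 works: 1 value at 2 and 7 at 14 total 100; raise one of the low values by 5 (still ≤ 13) to hit 105.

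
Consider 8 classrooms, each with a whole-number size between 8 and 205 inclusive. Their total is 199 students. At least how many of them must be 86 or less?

Let j be the number exceeding 86. Then the total is ≥ 87·j + 8·(8 − j) = 64 + 79j.
So 79j ≤ 135 and j ≤ 1; hence at least 8 − 1 = 7 are ≤ 86.
Exactly 7 works: 7 values at 8 and 1 at 87 total 143; raise one of the low values by 56 (still ≤ 86) to hit 199.

7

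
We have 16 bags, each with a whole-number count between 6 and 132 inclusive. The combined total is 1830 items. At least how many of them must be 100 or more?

If only k of them are at least 100, the other 16 − k are at most 99, so the total is at most k·132 + (16 − k)·99.
This must reach 1830, so k·132 + (16 − k)·99 ≥ 1830, giving k ≥ 8.
Exactly 8 works: 8 values at 132 and 8 at 99 total 1848; lower one of the high values by 18 (still ≥ 100) to hit 1830.

8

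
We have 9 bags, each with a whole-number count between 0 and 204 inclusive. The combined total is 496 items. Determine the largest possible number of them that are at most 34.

Suppose k of them are at most 34. Those contribute at most 34 each and the rest at most 204 each.
So the total is at most 34k + 204(9 − k) = 1836 − 170k. This must still be ≥ 496, so k ≤ 7.
k = 7 is achieved by 7 values at 34 and 2 at 204, total 646; lower one of the 204's by 150 (still > 34) to reach 496.

7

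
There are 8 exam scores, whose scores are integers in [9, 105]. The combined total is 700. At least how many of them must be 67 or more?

If only k of them are at least 67, the other 8 − k are at most 66, so the total is at most k·105 + (8 − k)·66.
This must reach 700, so k·105 + (8 − k)·66 ≥ 700, giving k ≥ 5.
Exactly 5 works: 5 values at 105 and 3 at 66 total 723; lower one of the high values by 23 (still ≥ 67) to hit 700.

5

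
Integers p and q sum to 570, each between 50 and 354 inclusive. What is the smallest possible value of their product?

76464

Since p + q is fixed, pushing one of them to its bound minimizes the product.
The extreme feasible split is p = 216, q = 354, giving pq = 76464.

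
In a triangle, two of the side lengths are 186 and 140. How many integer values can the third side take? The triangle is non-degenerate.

279

The triangle inequality gives |186 − 140| < c < 186 + 140, i.e. 46 < c < 326.
So c can be any integer from 47 to 325: 279 values.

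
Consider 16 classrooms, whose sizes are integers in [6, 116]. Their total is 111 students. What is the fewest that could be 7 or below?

If only k of them are at most 7, the other 16 − k are at least 8, so the total is at least (16 − k)·8 + k·6.
This is ≤ 111, so (16 − k)·8 + 6k ≤ 111, which gives k ≥ 9.
Exactly 9 works: 9 values at 6 and 7 at 8 total 110; raise one of the low values by 1 (still ≤ 7) to hit 111.

9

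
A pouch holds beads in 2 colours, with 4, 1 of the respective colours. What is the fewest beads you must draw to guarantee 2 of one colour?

3

In the worst case you take as many as possible of each colour without reaching 2: 1 + 1 = 2.
The next one must give 2 of some colour, so 2 + 1 = 3.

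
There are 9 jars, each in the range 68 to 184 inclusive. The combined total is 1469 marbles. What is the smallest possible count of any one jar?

68

Minimizing one value means maximizing the remaining 8.
The other 8 can take up 8 × 184 = 1472 ≥ 1469 − 68, so one jar can sit at its floor of 68.
Achievable: one at 68 and the other 8 totalling 1401, which fits since 8 × 68 ≤ 1401 ≤ 8 × 184.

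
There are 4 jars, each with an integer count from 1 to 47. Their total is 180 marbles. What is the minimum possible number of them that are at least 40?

3

If only k of them are at least 40, the other 4 − k are at most 39, so the total is at most k·47 + (4 − k)·39.
This must reach 180, so k·47 + (4 − k)·39 ≥ 180, giving k ≥ 3.
Exactly 3 works: 3 values at 47 and 1 at 39 total 180.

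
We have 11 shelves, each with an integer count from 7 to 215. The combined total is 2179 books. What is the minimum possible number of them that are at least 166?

Each value short of 166 is at most 165, costing at least 215 − 165 = 50 against the maximum total of 2365.
We can afford to lose at most 2365 − 2179 = 186, so at most ⌊186/50⌋ = 3 fall short, and at least 8 are ≥ 166.
Exactly 8 works: 8 values at 215 and 3 at 165 total 2215; lower one of the high values by 36 (still ≥ 166) to hit 2179.

8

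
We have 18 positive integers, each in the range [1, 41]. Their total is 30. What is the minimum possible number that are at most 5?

16

Each value above 5 is at least 6, contributing at least 6 − 1 = 5 above the floor 1.
The sum exceeds the floor total 18 by 12, so at most ⌊12/5⌋ = 2 exceed 5, and at least 16 are ≤ 5.
Exactly 16 works: 16 values at 1 and 2 at 6 total 28; raise one of the low values by 2 (still ≤ 5) to hit 30.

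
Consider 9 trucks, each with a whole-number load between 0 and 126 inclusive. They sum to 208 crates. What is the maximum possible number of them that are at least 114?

1

With k values at 114 or above and the rest at least 0, the sum is at least 0 + 114k.
Since the sum is 208, we need 114k ≤ 208, i.e. k ≤ 1.
k = 1 is achieved by 1 value at 114 and 8 at 0, total 114; add 94 to one value (staying below 114) to reach 208.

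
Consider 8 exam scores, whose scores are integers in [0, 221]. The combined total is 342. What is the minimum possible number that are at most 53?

Let j be the number exceeding 53. Then the total is ≥ 54·j + 0·(8 − j) = 0 + 54j.
So 54j ≤ 342 and j ≤ 6; hence at least 8 − 6 = 2 are ≤ 53.
Exactly 2 works: 2 values at 0 and 6 at 54 total 324; raise one of the low values by 18 (still ≤ 53) to hit 342.

2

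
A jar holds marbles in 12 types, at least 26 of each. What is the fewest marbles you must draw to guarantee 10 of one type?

109

You could draw 9 of every type without reaching 10 of any — 108 in all.
One more forces 10 of some type, so 108 + 1 = 109.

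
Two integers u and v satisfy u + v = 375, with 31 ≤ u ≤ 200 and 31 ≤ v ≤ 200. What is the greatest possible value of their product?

uv = u(375 − u) is maximized when u is as near 375/2 as the bounds allow.
Taking u = 187 and v = 188 (both in [31, 200]) gives uv = 35156.

35156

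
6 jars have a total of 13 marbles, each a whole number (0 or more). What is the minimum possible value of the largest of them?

The average is 13/6 > 2, so not all 6 can be 2 or less; the largest is ≥ 3.
Equality holds with 1 value of 3 and 5 values of 2.

3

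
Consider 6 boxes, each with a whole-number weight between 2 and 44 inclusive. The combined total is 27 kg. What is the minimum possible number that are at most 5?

Each value above 5 is at least 6, contributing at least 6 − 2 = 4 above the floor 2.
The sum exceeds the floor total 12 by 15, so at most ⌊15/4⌋ = 3 exceed 5, and at least 3 are ≤ 5.
Exactly 3 works: 3 values at 2 and 3 at 6 total 24; raise one of the low values by 3 (still ≤ 5) to hit 27.

3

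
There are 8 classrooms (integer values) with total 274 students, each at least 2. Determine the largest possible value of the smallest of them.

34

The average is 274/8 < 35, so some value is ≤ 34.
Achievable: 6 of them at 34 and 2 at 35 total 274.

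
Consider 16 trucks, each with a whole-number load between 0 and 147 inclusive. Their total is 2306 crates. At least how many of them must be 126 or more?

14

If only k of them are at least 126, the other 16 − k are at most 125, so the total is at most k·147 + (16 − k)·125.
This must reach 2306, so k·147 + (16 − k)·125 ≥ 2306, giving k ≥ 14.
Exactly 14 works: 14 values at 147 and 2 at 125 total 2308; lower one of the high values by 2 (still ≥ 126) to hit 2306.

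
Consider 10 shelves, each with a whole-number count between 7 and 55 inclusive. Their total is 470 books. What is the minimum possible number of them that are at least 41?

5

If only k of them are at least 41, the other 10 − k are at most 40, so the total is at most k·55 + (10 − k)·40.
This must reach 470, so k·55 + (10 − k)·40 ≥ 470, giving k ≥ 5.
Exactly 5 works: 5 values at 55 and 5 at 40 total 475; lower one of the high values by 5 (still ≥ 41) to hit 470.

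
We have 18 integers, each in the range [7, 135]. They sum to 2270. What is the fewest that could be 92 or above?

15

Suppose at most 18 − j of them reach 92; then j values are ≤ 91 and the rest ≤ 135.
The total is then ≤ 91·j + 135·(18 − j) = 2430 − 44j. For this to be ≥ 2270 we need j ≤ 3, so at least 18 − 3 = 15 must reach 92.
Exactly 15 works: 15 values at 135 and 3 at 91 total 2298; lower one of the high values by 28 (still ≥ 92) to hit 2270.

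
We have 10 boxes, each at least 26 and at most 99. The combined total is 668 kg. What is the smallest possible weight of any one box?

26

To make one box as small as possible, make the other 9 as large as possible.
The other 9 can take up 9 × 99 = 891 ≥ 668 − 26, so one box can sit at its floor of 26.
Achievable: one at 26 and the other 9 totalling 642, which fits since 9 × 26 ≤ 642 ≤ 9 × 99.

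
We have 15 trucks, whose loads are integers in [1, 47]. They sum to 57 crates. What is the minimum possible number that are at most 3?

Let j be the number exceeding 3. Then the total is ≥ 4·j + 1·(15 − j) = 15 + 3j.
So 3j ≤ 42 and j ≤ 14; hence at least 15 − 14 = 1 are ≤ 3.
Exactly 1 works: 1 value at 1 and 14 at 4 total 57.

1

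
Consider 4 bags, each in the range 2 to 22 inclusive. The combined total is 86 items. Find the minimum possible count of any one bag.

20

To make one bag as small as possible, make the other 3 as large as possible.
The other 3 contribute at most 3 × 22 = 66, leaving at least 86 − 66 = 20.
Since 20 ≥ 2, this is achievable: one at 20 and 3 at 22.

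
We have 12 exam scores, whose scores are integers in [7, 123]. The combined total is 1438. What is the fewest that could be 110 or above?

10

Each value short of 110 is at most 109, costing at least 123 − 109 = 14 against the maximum total of 1476.
We can afford to lose at most 1476 − 1438 = 38, so at most ⌊38/14⌋ = 2 fall short, and at least 10 are ≥ 110.
Exactly 10 works: 10 values at 123 and 2 at 109 total 1448; lower one of the high values by 10 (still ≥ 110) to hit 1438.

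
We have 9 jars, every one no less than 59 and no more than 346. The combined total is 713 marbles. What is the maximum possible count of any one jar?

241

To make one jar as large as possible, make the other 8 as small as possible.
The other 8 contribute at least 8 × 59 = 472, leaving at most 713 − 472 = 241.
Since 241 ≤ 346, this is achievable: one at 241 and 8 at 59.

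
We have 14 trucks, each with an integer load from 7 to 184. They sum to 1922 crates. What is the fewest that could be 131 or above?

2

Each value short of 131 is at most 130, costing at least 184 − 130 = 54 against the maximum total of 2576.
We can afford to lose at most 2576 − 1922 = 654, so at most ⌊654/54⌋ = 12 fall short, and at least 2 are ≥ 131.
Exactly 2 works: 2 values at 184 and 12 at 130 total 1928; lower one of the high values by 6 (still ≥ 131) to hit 1922.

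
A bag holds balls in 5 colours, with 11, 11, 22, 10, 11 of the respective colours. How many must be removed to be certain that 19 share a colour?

In the worst case you take as many as possible of each colour without reaching 19: 11 + 11 + 18 + 10 + 11 = 61.
The next one must give 19 of some colour, so 61 + 1 = 62.

62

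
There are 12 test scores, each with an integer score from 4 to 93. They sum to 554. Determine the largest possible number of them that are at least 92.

5

With k values at 92 or above and the rest at least 4, the sum is at least 48 + 88k.
Since the sum is 554, we need 88k ≤ 506, i.e. k ≤ 5.
k = 5 is achieved by 5 values at 92 and 7 at 4, total 488; add 66 to one value (staying below 92) to reach 554.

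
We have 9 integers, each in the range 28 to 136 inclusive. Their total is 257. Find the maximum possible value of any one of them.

33

Maximizing one value means minimizing the remaining 8.
The other 8 contribute at least 8 × 28 = 224, leaving at most 257 − 224 = 33.
Since 33 ≤ 136, this is achievable: one at 33 and 8 at 28.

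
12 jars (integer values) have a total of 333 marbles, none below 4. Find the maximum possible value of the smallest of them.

If every one of the 12 were at least 28, the total would be at least 12 × 28 = 336 > 333.
Equality holds with 3 values of 27 and 9 values of 28.

27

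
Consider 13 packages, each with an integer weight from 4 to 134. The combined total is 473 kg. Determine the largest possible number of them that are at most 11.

Each value at 11 or below falls at least 134 − 11 = 123 short of the ceiling 134.
The ceiling total is 13 × 134 = 1742, and we need 473, so at most ⌊(1742 − 473)/123⌋ = 10 can be that low.
k = 10 is achieved by 10 values at 11 and 3 at 134, total 512; lower one of the 134's by 39 (still > 11) to reach 473.

10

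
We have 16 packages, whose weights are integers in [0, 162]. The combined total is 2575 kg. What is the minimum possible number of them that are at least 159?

12

Each value short of 159 is at most 158, costing at least 162 − 158 = 4 against the maximum total of 2592.
We can afford to lose at most 2592 − 2575 = 17, so at most ⌊17/4⌋ = 4 fall short, and at least 12 are ≥ 159.
Exactly 12 works: 12 values at 162 and 4 at 158 total 2576; lower one of the high values by 1 (still ≥ 159) to hit 2575.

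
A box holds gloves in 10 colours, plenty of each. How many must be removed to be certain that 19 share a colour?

181

You could draw 18 of every colour without reaching 19 of any — 180 in all.
One more forces 19 of some colour, so 180 + 1 = 181.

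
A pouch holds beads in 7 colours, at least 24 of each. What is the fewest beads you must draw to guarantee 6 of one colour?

36

In the worst case you draw 5 of each of the 7 colours: 7 × 5 = 35.
One more forces 6 of some colour, so 35 + 1 = 36.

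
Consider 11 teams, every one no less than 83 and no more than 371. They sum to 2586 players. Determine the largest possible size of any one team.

371

To make one team as large as possible, make the other 10 as small as possible.
The other 10 contribute at least 10 × 83 = 830, leaving at most 2586 − 830 = 1756.
But each team is capped at 371, so the maximum is 371.
Achievable: one at 371 and the other 10 totalling 2215, which fits since 10 × 83 ≤ 2215 ≤ 10 × 371.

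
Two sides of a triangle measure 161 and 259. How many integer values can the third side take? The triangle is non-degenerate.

The triangle inequality gives |161 − 259| < c < 161 + 259, i.e. 98 < c < 420.
So c can be any integer from 99 to 419: 321 values.

321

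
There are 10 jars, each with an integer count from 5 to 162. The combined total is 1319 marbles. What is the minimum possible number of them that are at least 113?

Each value short of 113 is at most 112, costing at least 162 − 112 = 50 against the maximum total of 1620.
We can afford to lose at most 1620 − 1319 = 301, so at most ⌊301/50⌋ = 6 fall short, and at least 4 are ≥ 113.
Exactly 4 works: 4 values at 162 and 6 at 112 total 1320; lower one of the high values by 1 (still ≥ 113) to hit 1319.

4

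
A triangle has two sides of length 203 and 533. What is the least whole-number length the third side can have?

The third side must exceed |203 − 533| = 330.
The smallest integer above 330 is 331.

331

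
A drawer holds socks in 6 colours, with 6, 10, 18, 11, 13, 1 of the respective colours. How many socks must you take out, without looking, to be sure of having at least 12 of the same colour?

In the worst case you take as many as possible of each colour without reaching 12: 6 + 10 + 11 + 11 + 11 + 1 = 50.
The next one must give 12 of some colour, so 50 + 1 = 51.

51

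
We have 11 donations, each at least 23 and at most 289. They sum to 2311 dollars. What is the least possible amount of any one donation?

To make one donation as small as possible, make the other 10 as large as possible.
The other 10 can take up 10 × 289 = 2890 ≥ 2311 − 23, so one donation can sit at its floor of 23.
Achievable: one at 23 and the other 10 totalling 2288, which fits since 10 × 23 ≤ 2288 ≤ 10 × 289.

23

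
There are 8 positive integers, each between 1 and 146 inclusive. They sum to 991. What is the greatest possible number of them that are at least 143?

If k of the values are ≥ 143, the total is ≥ 143k + 1(8 − k).
Setting 143k + 1(8 − k) ≤ 991 gives 142k ≤ 983, so k ≤ 6.
k = 6 is achieved by 6 values at 143 and 2 at 1, total 860; add 131 to one value (staying below 143) to reach 991.

6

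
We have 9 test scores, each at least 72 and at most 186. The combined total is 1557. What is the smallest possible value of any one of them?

To make one score as small as possible, make the other 8 as large as possible.
The other 8 can take up 8 × 186 = 1488 ≥ 1557 − 72, so one score can sit at its floor of 72.
Achievable: one at 72 and the other 8 totalling 1485, which fits since 8 × 72 ≤ 1485 ≤ 8 × 186.

72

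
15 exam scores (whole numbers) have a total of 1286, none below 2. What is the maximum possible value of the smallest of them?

The average is 1286/15 < 86, so some value is ≤ 85.
Equality holds with 4 values of 85 and 11 values of 86.

85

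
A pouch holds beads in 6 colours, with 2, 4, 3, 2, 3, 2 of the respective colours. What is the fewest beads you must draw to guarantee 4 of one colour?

In the worst case you take as many as possible of each colour without reaching 4: 2 + 3 + 3 + 2 + 3 + 2 = 15.
The next one must give 4 of some colour, so 15 + 1 = 16.

16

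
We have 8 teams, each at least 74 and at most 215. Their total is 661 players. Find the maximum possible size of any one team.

To make one team as large as possible, make the other 7 as small as possible.
The other 7 contribute at least 7 × 74 = 518, leaving at most 661 − 518 = 143.
Since 143 ≤ 215, this is achievable: one at 143 and 7 at 74.

143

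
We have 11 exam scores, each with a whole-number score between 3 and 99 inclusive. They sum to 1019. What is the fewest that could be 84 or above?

7

If only k of them are at least 84, the other 11 − k are at most 83, so the total is at most k·99 + (11 − k)·83.
This must reach 1019, so k·99 + (11 − k)·83 ≥ 1019, giving k ≥ 7.
Exactly 7 works: 7 values at 99 and 4 at 83 total 1025; lower one of the high values by 6 (still ≥ 84) to hit 1019.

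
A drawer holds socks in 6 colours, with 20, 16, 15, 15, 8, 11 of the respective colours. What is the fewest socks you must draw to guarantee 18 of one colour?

83

In the worst case you take as many as possible of each colour without reaching 18: 17 + 16 + 15 + 15 + 8 + 11 = 82.
The next one must give 18 of some colour, so 82 + 1 = 83.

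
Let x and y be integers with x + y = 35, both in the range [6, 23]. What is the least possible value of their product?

276

xy = x(35 − x) is concave in x, so over [12, 23] it is minimized at an endpoint.
The extreme feasible split is x = 12, y = 23, giving xy = 276.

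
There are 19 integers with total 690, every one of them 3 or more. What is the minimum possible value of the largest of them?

37

If every one of the 19 were at most 36, the total would be at most 19 × 36 = 684 < 690.
Achievable: 6 of them at 37 and 13 at 36 total 690.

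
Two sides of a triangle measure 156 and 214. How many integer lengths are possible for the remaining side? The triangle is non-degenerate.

The triangle inequality gives |156 − 214| < c < 156 + 214, i.e. 58 < c < 370.
So c can be any integer from 59 to 369: 311 values.

311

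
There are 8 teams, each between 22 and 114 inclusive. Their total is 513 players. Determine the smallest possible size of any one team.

Minimizing one value means maximizing the remaining 7.
The other 7 can take up 7 × 114 = 798 ≥ 513 − 22, so one team can sit at its floor of 22.
Achievable: one at 22 and the other 7 totalling 491, which fits since 7 × 22 ≤ 491 ≤ 7 × 114.

22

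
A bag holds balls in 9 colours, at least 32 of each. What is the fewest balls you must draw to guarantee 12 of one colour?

100

You could draw 11 of every colour without reaching 12 of any — 99 in all.
One more forces 12 of some colour, so 99 + 1 = 100.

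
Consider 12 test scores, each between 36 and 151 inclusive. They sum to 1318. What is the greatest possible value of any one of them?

151

Maximizing one value means minimizing the remaining 11.
The other 11 contribute at least 11 × 36 = 396, leaving at most 1318 − 396 = 922.
But each score is capped at 151, so the maximum is 151.
Achievable: one at 151 and the other 11 totalling 1167, which fits since 11 × 36 ≤ 1167 ≤ 11 × 151.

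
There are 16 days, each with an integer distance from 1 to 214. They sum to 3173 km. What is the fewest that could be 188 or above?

Suppose at most 16 − j of them reach 188; then j values are ≤ 187 and the rest ≤ 214.
The total is then ≤ 187·j + 214·(16 − j) = 3424 − 27j. For this to be ≥ 3173 we need j ≤ 9, so at least 16 − 9 = 7 must reach 188.
Exactly 7 works: 7 values at 214 and 9 at 187 total 3181; lower one of the high values by 8 (still ≥ 188) to hit 3173.

7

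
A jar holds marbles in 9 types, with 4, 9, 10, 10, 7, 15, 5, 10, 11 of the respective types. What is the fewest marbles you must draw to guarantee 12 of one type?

In the worst case you take as many as possible of each type without reaching 12: 4 + 9 + 10 + 10 + 7 + 11 + 5 + 10 + 11 = 77.
The next one must give 12 of some type, so 77 + 1 = 78.

78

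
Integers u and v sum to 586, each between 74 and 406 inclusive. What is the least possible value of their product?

73080

uv = u(586 − u) is concave in u, so over [180, 406] it is minimized at an endpoint.
At the endpoint u = 180, v = 586 − 180 = 406, so uv = 180 × 406 = 73080.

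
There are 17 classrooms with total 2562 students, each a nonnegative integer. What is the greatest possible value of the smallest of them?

150

The 17 values sum to 2562, so their minimum is at most ⌊2562/17⌋ = 150.
Achievable: 5 of them at 150 and 12 at 151 total 2562.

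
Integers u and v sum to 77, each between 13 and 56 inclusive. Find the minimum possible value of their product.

1176

Since u + v is fixed, pushing one of them to its bound minimizes the product.
The extreme feasible split is u = 21, v = 56, giving uv = 1176.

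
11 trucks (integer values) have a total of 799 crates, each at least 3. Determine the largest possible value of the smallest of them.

The 11 values sum to 799, so their minimum is at most ⌊799/11⌋ = 72.
Achievable: 4 of them at 72 and 7 at 73 total 799.

72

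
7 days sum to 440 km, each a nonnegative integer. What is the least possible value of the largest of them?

63

The average is 440/7 > 62, so not all 7 can be 62 or less; the largest is ≥ 63.
Equality holds with 6 values of 63 and 1 value of 62.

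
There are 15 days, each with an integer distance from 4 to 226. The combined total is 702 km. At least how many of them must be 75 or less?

If only k of them are at most 75, the other 15 − k are at least 76, so the total is at least (15 − k)·76 + k·4.
This is ≤ 702, so (15 − k)·76 + 4k ≤ 702, which gives k ≥ 7.
Exactly 7 works: 7 values at 4 and 8 at 76 total 636; raise one of the low values by 66 (still ≤ 75) to hit 702.

7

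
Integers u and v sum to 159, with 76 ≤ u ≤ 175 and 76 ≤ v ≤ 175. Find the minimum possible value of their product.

6308

Since u + v is fixed, pushing one of them to its bound minimizes the product.
The extreme feasible split is u = 76, v = 83, giving uv = 6308.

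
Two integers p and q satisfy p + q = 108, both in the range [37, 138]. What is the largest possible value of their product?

With p + q fixed, pq peaks when the two are closest together.
Taking p = 54 and q = 54 (both in [37, 138]) gives pq = 2916.

2916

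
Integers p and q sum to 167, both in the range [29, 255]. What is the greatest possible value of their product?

6972

pq = p(167 − p) is maximized when p is as near 167/2 as the bounds allow.
Taking p = 83 and q = 84 (both in [29, 255]) gives pq = 6972.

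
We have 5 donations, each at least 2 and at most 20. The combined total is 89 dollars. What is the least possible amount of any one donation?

Minimizing one value means maximizing the remaining 4.
The other 4 contribute at most 4 × 20 = 80, leaving at least 89 − 80 = 9.
Since 9 ≥ 2, this is achievable: one at 9 and 4 at 20.

9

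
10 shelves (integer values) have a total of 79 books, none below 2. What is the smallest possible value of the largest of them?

The average is 79/10 > 7, so not all 10 can be 7 or less; the largest is ≥ 8.
Equality holds with 9 values of 8 and 1 value of 7.

8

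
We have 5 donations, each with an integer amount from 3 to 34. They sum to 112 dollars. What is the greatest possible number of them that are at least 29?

If k of the values are ≥ 29, the total is ≥ 29k + 3(5 − k).
Setting 29k + 3(5 − k) ≤ 112 gives 26k ≤ 97, so k ≤ 3.
k = 3 is achieved by 3 values at 29 and 2 at 3, total 93; add 19 to one value (staying below 29) to reach 112.

3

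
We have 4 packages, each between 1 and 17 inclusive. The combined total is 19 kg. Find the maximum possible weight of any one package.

16

Maximizing one value means minimizing the remaining 3.
The other 3 contribute at least 3 × 1 = 3, leaving at most 19 − 3 = 16.
Since 16 ≤ 17, this is achievable: one at 16 and 3 at 1.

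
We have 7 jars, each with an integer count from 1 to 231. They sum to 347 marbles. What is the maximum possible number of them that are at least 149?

2

Suppose k of them are at least 149. Those contribute at least 149 each and the other 7 − k at least 1 each.
So the total is at least 149k + 1(7 − k) = 7 + 148k. This must be ≤ 347, giving k ≤ 2.
k = 2 is achieved by 2 values at 149 and 5 at 1, total 303; add 44 to one value (staying below 149) to reach 347.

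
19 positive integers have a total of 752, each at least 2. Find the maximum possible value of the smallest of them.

The average is 752/19 < 40, so some value is ≤ 39.
Taking 8 copies of 39 and 11 copies of 40 gives exactly 752, so 39 is attained.

39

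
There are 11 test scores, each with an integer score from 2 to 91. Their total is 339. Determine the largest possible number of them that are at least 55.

5

If k of the values are ≥ 55, the total is ≥ 55k + 2(11 − k).
Setting 55k + 2(11 − k) ≤ 339 gives 53k ≤ 317, so k ≤ 5.
k = 5 is achieved by 5 values at 55 and 6 at 2, total 287; add 52 to one value (staying below 55) to reach 339.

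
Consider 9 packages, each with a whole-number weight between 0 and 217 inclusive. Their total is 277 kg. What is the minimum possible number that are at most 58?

5

Let j be the number exceeding 58. Then the total is ≥ 59·j + 0·(9 − j) = 0 + 59j.
So 59j ≤ 277 and j ≤ 4; hence at least 9 − 4 = 5 are ≤ 58.
Exactly 5 works: 5 values at 0 and 4 at 59 total 236; raise one of the low values by 41 (still ≤ 58) to hit 277.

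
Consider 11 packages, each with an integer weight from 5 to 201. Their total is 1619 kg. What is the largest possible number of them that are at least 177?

If k of the values are ≥ 177, the total is ≥ 177k + 5(11 − k).
Setting 177k + 5(11 − k) ≤ 1619 gives 172k ≤ 1564, so k ≤ 9.
k = 9 is achieved by 9 values at 177 and 2 at 5, total 1603; add 16 to one value (staying below 177) to reach 1619.

9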